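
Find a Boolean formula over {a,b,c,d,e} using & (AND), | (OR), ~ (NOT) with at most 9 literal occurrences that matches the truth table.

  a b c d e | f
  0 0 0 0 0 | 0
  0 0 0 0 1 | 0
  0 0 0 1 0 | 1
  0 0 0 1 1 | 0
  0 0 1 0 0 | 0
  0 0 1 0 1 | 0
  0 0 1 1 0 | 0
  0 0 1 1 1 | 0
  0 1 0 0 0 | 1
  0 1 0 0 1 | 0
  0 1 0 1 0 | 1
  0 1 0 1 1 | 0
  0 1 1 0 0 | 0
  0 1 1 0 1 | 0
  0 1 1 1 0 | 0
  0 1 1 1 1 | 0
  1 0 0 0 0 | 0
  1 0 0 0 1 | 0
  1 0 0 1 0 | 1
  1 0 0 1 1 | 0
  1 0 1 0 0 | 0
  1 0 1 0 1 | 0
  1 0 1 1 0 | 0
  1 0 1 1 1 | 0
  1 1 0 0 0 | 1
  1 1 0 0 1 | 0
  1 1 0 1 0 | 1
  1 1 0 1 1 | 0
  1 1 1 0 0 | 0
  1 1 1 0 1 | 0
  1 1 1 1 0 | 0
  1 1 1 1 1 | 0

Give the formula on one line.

((~e & (b & ~c)) | ((~b & d) & (b | (~c & (b | ~e)))))

  ~e = 10101010101010101010101010101010
  ~c = 11110000111100001111000011110000
  (b & ~c) = 00000000111100000000000011110000
  (~e & (b & ~c)) = 00000000101000000000000010100000
  ~b = 11111111000000001111111100000000
  (~b & d) = 00110011000000000011001100000000
  (b | ~e) = 10101010111111111010101011111111
  (~c & (b | ~e)) = 10100000111100001010000011110000
  (b | (~c & (b | ~e))) = 10100000111111111010000011111111
  ((~b & d) & (b | (~c & (b | ~e)))) = 00100000000000000010000000000000
  ((~e & (b & ~c)) | ((~b & d) & (b | (~c & (b | ~e))))) = 00100000101000000010000010100000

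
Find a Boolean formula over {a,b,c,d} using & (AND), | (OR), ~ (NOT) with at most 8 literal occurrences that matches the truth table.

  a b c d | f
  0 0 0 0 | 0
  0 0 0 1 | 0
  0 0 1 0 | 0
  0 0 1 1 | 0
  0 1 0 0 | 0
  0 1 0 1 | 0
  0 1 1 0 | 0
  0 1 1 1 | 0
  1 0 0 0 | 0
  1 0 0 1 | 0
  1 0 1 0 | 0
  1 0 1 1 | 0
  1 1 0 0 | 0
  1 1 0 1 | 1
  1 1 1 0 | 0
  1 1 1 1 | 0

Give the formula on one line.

((b & (((c | ~a) | (d & ~c)) & ~c)) & (~c & a))

  ~a = 1111111100000000
  (c | ~a) = 1111111100110011
  ~c = 1100110011001100
  (d & ~c) = 0100010001000100
  ((c | ~a) | (d & ~c)) = 1111111101110111
  (((c | ~a) | (d & ~c)) & ~c) = 1100110001000100
  (b & (((c | ~a) | (d & ~c)) & ~c)) = 0000110000000100
  (~c & a) = 0000000011001100
  ((b & (((c | ~a) | (d & ~c)) & ~c)) & (~c & a)) = 0000000000000100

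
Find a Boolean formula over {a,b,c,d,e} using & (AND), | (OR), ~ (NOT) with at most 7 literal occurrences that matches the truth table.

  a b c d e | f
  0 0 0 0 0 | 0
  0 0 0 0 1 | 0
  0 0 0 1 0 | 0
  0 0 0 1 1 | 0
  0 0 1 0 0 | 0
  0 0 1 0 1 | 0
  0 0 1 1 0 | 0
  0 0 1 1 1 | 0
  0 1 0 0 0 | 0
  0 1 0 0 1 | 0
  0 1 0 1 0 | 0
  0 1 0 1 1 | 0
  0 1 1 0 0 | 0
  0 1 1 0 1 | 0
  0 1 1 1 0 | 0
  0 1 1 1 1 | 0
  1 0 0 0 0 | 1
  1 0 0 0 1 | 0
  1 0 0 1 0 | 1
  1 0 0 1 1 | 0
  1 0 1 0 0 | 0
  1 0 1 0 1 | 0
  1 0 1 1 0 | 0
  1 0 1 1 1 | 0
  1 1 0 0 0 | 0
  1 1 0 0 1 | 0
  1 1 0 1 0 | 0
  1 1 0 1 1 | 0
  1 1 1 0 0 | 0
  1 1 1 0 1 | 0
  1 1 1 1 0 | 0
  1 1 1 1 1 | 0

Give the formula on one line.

  ~a = 11111111111111110000000000000000
  (~a & c) = 00001111000011110000000000000000
  (e & (~a & c)) = 00000101000001010000000000000000
  ~c = 11110000111100001111000011110000
  ((e & (~a & c)) | ~c) = 11110101111101011111000011110000
  ~b = 11111111000000001111111100000000
  ~e = 10101010101010101010101010101010
  (~b & ~e) = 10101010000000001010101000000000
  (((e & (~a & c)) | ~c) & (~b & ~e)) = 10100000000000001010000000000000
  (a & (((e & (~a & c)) | ~c) & (~b & ~e))) = 00000000000000001010000000000000

(a & (((e & (~a & c)) | ~c) & (~b & ~e)))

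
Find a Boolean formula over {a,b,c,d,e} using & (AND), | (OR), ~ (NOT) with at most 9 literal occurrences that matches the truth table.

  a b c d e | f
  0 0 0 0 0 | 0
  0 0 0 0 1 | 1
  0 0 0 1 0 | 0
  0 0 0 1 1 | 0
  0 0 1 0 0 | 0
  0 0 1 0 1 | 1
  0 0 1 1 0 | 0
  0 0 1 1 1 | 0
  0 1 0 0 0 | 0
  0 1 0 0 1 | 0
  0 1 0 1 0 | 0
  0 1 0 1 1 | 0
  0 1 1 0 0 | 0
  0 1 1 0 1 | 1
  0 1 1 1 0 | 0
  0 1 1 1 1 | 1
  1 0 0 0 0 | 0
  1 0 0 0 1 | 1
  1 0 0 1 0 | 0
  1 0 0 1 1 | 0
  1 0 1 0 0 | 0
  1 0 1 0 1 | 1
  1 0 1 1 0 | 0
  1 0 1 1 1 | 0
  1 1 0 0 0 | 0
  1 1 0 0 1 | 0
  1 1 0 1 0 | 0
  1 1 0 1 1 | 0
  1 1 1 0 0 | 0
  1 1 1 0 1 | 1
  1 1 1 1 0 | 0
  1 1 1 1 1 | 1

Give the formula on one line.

  (e & b) = 00000000010101010000000001010101
  (c & (e & b)) = 00000000000001010000000000000101
  ~d = 11001100110011001100110011001100
  ~b = 11111111000000001111111100000000
  (~d & ~b) = 11001100000000001100110000000000
  ((c & (e & b)) | (~d & ~b)) = 11001100000001011100110000000101
  (e & ((c & (e & b)) | (~d & ~b))) = 01000100000001010100010000000101

(e & ((c & (e & b)) | (~d & ~b)))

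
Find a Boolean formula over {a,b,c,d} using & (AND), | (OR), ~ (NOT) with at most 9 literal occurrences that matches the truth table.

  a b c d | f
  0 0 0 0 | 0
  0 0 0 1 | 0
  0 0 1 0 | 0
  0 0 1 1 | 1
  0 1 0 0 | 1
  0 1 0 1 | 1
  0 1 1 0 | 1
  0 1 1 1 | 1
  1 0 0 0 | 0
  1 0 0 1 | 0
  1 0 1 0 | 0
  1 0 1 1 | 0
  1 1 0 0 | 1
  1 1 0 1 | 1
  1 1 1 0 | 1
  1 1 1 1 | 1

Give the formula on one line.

((b & a) | (~a & ((d | b) & ((c | a) | (~c & b)))))

  (b & a) = 0000000000001111
  ~a = 1111111100000000
  (d | b) = 0101111101011111
  (c | a) = 0011001111111111
  ~c = 1100110011001100
  (~c & b) = 0000110000001100
  ((c | a) | (~c & b)) = 0011111111111111
  ((d | b) & ((c | a) | (~c & b))) = 0001111101011111
  (~a & ((d | b) & ((c | a) | (~c & b)))) = 0001111100000000
  ((b & a) | (~a & ((d | b) & ((c | a) | (~c & b))))) = 0001111100001111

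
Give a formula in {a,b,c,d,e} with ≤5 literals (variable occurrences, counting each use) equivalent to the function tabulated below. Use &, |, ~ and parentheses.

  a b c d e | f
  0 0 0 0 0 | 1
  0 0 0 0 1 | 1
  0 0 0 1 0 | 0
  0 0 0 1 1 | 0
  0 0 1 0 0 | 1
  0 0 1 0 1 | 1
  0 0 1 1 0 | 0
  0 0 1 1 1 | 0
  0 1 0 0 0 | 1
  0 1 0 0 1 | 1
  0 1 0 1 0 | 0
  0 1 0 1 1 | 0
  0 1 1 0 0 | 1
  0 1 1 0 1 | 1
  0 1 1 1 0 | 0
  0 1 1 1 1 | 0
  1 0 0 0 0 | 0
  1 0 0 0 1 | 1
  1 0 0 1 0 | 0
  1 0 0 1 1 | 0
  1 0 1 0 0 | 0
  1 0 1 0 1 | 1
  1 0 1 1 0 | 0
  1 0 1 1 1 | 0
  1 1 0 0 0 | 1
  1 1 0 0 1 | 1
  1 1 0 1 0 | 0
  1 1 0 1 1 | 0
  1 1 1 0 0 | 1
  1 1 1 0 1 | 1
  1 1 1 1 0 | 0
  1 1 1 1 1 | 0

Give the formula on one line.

(~d & ((~a | e) | b))

  ~d = 11001100110011001100110011001100
  ~a = 11111111111111110000000000000000
  (~a | e) = 11111111111111110101010101010101
  ((~a | e) | b) = 11111111111111110101010111111111
  (~d & ((~a | e) | b)) = 11001100110011000100010011001100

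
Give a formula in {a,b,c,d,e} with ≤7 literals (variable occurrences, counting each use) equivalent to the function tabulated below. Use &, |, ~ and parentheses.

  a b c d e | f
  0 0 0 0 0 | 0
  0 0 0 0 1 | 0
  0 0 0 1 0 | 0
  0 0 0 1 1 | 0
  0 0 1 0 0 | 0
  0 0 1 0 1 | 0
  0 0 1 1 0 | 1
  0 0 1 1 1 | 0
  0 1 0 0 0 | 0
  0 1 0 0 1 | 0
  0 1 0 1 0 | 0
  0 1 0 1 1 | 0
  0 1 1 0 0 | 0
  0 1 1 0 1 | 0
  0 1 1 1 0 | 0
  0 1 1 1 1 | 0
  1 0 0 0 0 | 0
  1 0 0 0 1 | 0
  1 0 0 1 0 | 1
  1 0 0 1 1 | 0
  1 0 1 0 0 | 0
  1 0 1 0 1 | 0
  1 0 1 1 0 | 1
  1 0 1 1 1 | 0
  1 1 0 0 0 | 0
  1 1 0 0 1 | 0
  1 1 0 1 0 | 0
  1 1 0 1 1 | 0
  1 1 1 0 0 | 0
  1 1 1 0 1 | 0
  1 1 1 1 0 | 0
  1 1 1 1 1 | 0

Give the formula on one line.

((~b & (~e & d)) & ((c | (a | ~d)) & ~b))

  ~b = 11111111000000001111111100000000
  ~e = 10101010101010101010101010101010
  (~e & d) = 00100010001000100010001000100010
  (~b & (~e & d)) = 00100010000000000010001000000000
  ~d = 11001100110011001100110011001100
  (a | ~d) = 11001100110011001111111111111111
  (c | (a | ~d)) = 11001111110011111111111111111111
  ((c | (a | ~d)) & ~b) = 11001111000000001111111100000000
  ((~b & (~e & d)) & ((c | (a | ~d)) & ~b)) = 00000010000000000010001000000000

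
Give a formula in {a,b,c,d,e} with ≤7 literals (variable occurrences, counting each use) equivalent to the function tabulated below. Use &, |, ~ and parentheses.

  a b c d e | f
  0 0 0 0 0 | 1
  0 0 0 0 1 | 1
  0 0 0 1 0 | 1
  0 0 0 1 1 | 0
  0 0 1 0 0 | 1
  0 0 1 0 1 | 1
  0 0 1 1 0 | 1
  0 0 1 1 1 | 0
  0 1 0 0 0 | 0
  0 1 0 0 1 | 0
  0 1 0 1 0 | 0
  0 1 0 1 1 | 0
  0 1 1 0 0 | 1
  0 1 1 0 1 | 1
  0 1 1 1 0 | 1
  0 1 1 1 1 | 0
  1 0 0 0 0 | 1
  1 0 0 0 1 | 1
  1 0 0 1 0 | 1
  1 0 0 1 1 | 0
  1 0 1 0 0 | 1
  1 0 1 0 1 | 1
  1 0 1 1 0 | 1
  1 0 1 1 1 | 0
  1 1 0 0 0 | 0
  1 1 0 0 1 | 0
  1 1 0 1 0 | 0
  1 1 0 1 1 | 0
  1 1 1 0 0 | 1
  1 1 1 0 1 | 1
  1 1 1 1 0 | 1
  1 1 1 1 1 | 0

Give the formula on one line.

  ~e = 10101010101010101010101010101010
  ~d = 11001100110011001100110011001100
  (~e | ~d) = 11101110111011101110111011101110
  ~b = 11111111000000001111111100000000
  (c | ~b) = 11111111000011111111111100001111
  ((~e | ~d) & (c | ~b)) = 11101110000011101110111000001110

((~e | ~d) & (c | ~b))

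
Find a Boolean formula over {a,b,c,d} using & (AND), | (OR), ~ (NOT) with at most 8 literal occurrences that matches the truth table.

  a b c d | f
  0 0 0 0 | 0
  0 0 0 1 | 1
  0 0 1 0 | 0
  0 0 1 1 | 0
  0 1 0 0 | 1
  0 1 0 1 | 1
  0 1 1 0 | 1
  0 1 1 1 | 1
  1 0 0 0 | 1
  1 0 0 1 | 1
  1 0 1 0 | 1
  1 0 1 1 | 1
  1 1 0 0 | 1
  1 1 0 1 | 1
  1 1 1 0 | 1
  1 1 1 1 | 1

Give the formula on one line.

  ~d = 1010101010101010
  (~d & b) = 0000101000001010
  (d | (~d & b)) = 0101111101011111
  ~c = 1100110011001100
  ((d | (~d & b)) & ~c) = 0100110001001100
  (((d | (~d & b)) & ~c) | a) = 0100110011111111
  ~a = 1111111100000000
  (~a & b) = 0000111100000000
  ((~a & b) | a) = 0000111111111111
  ((((d | (~d & b)) & ~c) | a) | ((~a & b) | a)) = 0100111111111111

((((d | (~d & b)) & ~c) | a) | ((~a & b) | a))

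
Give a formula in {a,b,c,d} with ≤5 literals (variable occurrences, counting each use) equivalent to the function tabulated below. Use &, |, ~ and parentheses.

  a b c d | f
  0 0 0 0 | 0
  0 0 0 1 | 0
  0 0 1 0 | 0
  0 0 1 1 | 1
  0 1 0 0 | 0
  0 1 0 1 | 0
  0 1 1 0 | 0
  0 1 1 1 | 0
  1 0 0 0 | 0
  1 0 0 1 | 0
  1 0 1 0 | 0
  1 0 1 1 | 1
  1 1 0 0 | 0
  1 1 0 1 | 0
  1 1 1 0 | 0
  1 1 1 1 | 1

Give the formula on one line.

(((~b | a) & d) & c)

  ~b = 1111000011110000
  (~b | a) = 1111000011111111
  ((~b | a) & d) = 0101000001010101
  (((~b | a) & d) & c) = 0001000000010001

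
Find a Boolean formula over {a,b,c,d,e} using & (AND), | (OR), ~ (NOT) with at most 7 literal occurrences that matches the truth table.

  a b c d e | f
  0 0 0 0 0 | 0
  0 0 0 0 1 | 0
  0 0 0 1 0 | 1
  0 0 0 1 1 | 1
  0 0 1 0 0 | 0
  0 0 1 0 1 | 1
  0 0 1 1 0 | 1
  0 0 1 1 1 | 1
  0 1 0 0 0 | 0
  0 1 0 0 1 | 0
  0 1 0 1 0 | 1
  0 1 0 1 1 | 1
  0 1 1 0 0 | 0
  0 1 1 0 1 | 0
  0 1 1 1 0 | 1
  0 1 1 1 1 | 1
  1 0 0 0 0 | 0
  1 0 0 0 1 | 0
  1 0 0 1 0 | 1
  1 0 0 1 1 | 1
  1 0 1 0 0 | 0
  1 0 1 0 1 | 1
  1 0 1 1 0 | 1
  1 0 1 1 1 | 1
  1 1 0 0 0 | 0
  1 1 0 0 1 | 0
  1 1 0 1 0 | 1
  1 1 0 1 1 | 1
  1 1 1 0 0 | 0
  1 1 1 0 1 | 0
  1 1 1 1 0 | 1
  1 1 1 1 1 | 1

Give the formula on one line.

  ~b = 11111111000000001111111100000000
  (~b & c) = 00001111000000000000111100000000
  ((~b & c) & e) = 00000101000000000000010100000000
  (d | ((~b & c) & e)) = 00110111001100110011011100110011

(d | ((~b & c) & e))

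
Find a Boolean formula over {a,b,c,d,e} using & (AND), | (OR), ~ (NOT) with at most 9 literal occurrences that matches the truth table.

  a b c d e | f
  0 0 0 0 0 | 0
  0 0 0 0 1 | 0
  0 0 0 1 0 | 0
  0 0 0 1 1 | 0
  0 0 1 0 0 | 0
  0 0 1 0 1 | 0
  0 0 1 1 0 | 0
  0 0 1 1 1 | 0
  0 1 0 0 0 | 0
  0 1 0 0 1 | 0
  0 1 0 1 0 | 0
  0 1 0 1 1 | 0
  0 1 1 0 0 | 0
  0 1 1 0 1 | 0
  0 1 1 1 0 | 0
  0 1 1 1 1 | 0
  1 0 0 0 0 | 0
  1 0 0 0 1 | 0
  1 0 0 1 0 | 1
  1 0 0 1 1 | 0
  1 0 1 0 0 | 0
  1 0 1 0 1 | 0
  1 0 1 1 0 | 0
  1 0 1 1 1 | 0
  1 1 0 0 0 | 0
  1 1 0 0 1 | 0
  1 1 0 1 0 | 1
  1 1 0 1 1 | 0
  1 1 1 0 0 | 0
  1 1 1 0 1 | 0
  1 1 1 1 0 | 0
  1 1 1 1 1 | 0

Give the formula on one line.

((~c | (~a & ~b)) & ((c & b) | ((~e & a) & (d | ~a))))

  ~c = 11110000111100001111000011110000
  ~a = 11111111111111110000000000000000
  ~b = 11111111000000001111111100000000
  (~a & ~b) = 11111111000000000000000000000000
  (~c | (~a & ~b)) = 11111111111100001111000011110000
  (c & b) = 00000000000011110000000000001111
  ~e = 10101010101010101010101010101010
  (~e & a) = 00000000000000001010101010101010
  (d | ~a) = 11111111111111110011001100110011
  ((~e & a) & (d | ~a)) = 00000000000000000010001000100010
  ((c & b) | ((~e & a) & (d | ~a))) = 00000000000011110010001000101111
  ((~c | (~a & ~b)) & ((c & b) | ((~e & a) & (d | ~a)))) = 00000000000000000010000000100000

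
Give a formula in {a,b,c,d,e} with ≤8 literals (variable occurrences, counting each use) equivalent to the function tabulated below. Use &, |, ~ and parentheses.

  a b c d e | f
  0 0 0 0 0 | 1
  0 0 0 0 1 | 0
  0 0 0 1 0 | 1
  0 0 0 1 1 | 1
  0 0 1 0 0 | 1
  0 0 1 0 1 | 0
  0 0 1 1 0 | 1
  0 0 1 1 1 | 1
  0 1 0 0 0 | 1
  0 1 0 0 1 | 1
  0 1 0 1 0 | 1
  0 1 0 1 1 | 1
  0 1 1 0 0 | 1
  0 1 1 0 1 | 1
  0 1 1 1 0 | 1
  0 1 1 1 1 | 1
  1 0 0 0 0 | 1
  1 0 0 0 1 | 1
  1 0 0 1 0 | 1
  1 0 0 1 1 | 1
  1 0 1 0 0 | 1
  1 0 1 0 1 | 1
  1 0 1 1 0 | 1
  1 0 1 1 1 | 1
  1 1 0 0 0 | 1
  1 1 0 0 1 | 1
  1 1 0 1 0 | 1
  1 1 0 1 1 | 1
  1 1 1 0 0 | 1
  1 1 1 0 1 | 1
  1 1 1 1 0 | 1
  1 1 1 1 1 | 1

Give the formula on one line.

  ~e = 10101010101010101010101010101010
  (b | d) = 00110011111111110011001111111111
  (b | a) = 00000000111111111111111111111111
  ((b | d) | (b | a)) = 00110011111111111111111111111111
  (~e | ((b | d) | (b | a))) = 10111011111111111111111111111111

(~e | ((b | d) | (b | a)))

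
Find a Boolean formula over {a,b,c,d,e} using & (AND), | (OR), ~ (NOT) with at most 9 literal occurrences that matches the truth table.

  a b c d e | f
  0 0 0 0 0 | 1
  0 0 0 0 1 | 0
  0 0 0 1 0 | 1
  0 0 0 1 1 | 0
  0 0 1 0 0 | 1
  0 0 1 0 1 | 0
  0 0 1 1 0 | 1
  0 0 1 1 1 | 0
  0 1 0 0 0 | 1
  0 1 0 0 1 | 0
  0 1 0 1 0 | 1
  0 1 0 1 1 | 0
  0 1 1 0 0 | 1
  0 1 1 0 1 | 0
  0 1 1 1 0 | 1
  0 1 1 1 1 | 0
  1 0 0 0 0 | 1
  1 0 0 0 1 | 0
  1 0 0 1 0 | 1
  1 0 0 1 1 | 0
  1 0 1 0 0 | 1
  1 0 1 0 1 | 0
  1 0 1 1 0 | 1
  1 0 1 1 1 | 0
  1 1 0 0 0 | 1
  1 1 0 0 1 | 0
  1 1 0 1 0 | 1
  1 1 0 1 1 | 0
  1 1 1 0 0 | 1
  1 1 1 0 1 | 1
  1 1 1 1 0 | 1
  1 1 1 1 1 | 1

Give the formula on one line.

((a & ((c & (b | ~e)) | ~e)) | (~e & (c | ~a)))

  ~e = 10101010101010101010101010101010
  (b | ~e) = 10101010111111111010101011111111
  (c & (b | ~e)) = 00001010000011110000101000001111
  ((c & (b | ~e)) | ~e) = 10101010101011111010101010101111
  (a & ((c & (b | ~e)) | ~e)) = 00000000000000001010101010101111
  ~a = 11111111111111110000000000000000
  (c | ~a) = 11111111111111110000111100001111
  (~e & (c | ~a)) = 10101010101010100000101000001010
  ((a & ((c & (b | ~e)) | ~e)) | (~e & (c | ~a))) = 10101010101010101010101010101111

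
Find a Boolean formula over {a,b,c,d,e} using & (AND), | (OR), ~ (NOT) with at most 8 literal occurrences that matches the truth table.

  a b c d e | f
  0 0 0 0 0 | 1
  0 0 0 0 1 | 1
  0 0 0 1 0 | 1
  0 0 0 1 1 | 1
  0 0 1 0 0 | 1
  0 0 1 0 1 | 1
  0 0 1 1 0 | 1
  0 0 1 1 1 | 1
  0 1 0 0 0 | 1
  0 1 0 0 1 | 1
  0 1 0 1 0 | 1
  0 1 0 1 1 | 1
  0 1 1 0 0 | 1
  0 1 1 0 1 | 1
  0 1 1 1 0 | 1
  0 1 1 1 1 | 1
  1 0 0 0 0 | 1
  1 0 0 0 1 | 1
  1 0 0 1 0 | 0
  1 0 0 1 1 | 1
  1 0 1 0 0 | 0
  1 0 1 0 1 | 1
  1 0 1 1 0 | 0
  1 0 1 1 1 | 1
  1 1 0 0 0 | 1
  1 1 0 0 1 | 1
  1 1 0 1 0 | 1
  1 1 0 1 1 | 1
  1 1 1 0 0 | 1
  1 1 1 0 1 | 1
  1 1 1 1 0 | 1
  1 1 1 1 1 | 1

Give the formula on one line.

(((~a | e) | ((d | c) & b)) | ((~c & ~d) | b))

  ~a = 11111111111111110000000000000000
  (~a | e) = 11111111111111110101010101010101
  (d | c) = 00111111001111110011111100111111
  ((d | c) & b) = 00000000001111110000000000111111
  ((~a | e) | ((d | c) & b)) = 11111111111111110101010101111111
  ~c = 11110000111100001111000011110000
  ~d = 11001100110011001100110011001100
  (~c & ~d) = 11000000110000001100000011000000
  ((~c & ~d) | b) = 11000000111111111100000011111111
  (((~a | e) | ((d | c) & b)) | ((~c & ~d) | b)) = 11111111111111111101010111111111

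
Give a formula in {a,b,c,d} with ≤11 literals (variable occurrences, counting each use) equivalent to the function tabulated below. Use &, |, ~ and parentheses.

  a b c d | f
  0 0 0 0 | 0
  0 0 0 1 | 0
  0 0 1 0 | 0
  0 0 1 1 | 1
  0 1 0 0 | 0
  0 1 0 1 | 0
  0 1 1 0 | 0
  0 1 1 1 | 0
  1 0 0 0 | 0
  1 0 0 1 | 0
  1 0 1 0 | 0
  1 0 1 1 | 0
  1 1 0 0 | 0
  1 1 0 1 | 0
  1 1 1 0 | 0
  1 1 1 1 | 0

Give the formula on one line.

((c & (d & ~a)) & (a | (~b | (((d | ~b) | ~c) & a))))

  ~a = 1111111100000000
  (d & ~a) = 0101010100000000
  (c & (d & ~a)) = 0001000100000000
  ~b = 1111000011110000
  (d | ~b) = 1111010111110101
  ~c = 1100110011001100
  ((d | ~b) | ~c) = 1111110111111101
  (((d | ~b) | ~c) & a) = 0000000011111101
  (~b | (((d | ~b) | ~c) & a)) = 1111000011111101
  (a | (~b | (((d | ~b) | ~c) & a))) = 1111000011111111
  ((c & (d & ~a)) & (a | (~b | (((d | ~b) | ~c) & a)))) = 0001000000000000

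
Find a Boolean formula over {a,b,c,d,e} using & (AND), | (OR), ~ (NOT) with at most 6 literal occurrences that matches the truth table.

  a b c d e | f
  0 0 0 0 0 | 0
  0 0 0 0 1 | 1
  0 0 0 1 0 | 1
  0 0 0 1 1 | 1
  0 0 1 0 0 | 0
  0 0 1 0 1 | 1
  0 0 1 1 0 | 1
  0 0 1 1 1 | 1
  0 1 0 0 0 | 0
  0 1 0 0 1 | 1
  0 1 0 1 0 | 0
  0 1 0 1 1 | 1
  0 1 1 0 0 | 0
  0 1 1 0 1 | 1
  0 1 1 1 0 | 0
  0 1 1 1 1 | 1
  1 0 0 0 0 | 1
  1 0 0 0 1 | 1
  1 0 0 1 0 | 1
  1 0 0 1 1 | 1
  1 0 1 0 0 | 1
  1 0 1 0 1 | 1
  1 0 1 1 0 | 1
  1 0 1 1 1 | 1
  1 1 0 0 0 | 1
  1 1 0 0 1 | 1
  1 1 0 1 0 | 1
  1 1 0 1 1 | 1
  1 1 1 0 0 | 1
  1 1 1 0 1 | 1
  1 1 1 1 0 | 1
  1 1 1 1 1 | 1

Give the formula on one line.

(a | (e | (~b & d)))

  ~b = 11111111000000001111111100000000
  (~b & d) = 00110011000000000011001100000000
  (e | (~b & d)) = 01110111010101010111011101010101
  (a | (e | (~b & d))) = 01110111010101011111111111111111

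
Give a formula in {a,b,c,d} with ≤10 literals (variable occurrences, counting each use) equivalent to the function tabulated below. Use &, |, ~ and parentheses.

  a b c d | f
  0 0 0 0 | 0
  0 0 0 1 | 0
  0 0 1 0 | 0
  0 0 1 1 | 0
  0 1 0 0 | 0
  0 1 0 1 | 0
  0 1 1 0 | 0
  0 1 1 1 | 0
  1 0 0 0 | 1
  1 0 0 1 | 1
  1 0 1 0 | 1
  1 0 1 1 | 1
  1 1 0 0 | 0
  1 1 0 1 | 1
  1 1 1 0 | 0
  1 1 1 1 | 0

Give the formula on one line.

((~c & (a & (d & (~c | b)))) | (~b & (a | b)))

  ~c = 1100110011001100
  (~c | b) = 1100111111001111
  (d & (~c | b)) = 0100010101000101
  (a & (d & (~c | b))) = 0000000001000101
  (~c & (a & (d & (~c | b)))) = 0000000001000100
  ~b = 1111000011110000
  (a | b) = 0000111111111111
  (~b & (a | b)) = 0000000011110000
  ((~c & (a & (d & (~c | b)))) | (~b & (a | b))) = 0000000011110100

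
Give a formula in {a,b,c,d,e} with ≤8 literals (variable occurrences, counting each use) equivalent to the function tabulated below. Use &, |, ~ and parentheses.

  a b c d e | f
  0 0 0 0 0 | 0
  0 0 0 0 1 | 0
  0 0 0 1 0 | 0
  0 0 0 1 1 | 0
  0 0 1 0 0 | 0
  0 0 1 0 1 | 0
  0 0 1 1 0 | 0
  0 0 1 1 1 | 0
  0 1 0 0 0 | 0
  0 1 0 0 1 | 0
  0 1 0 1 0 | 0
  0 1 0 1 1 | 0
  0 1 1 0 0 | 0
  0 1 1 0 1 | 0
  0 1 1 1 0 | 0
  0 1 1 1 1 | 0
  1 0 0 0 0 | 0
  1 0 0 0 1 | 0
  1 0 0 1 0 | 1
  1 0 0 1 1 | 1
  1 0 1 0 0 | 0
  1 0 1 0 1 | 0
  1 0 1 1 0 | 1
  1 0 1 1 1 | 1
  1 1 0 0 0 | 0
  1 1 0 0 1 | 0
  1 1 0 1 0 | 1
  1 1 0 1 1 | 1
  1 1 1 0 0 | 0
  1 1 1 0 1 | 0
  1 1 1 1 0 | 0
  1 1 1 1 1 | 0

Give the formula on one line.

  (a | b) = 00000000111111111111111111111111
  (b | e) = 01010101111111110101010111111111
  ((a | b) | (b | e)) = 01010101111111111111111111111111
  ~c = 11110000111100001111000011110000
  ~b = 11111111000000001111111100000000
  (~c | ~b) = 11111111111100001111111111110000
  ((~c | ~b) & d) = 00110011001100000011001100110000
  (((a | b) | (b | e)) & ((~c | ~b) & d)) = 00010001001100000011001100110000
  (a & (((a | b) | (b | e)) & ((~c | ~b) & d))) = 00000000000000000011001100110000

(a & (((a | b) | (b | e)) & ((~c | ~b) & d)))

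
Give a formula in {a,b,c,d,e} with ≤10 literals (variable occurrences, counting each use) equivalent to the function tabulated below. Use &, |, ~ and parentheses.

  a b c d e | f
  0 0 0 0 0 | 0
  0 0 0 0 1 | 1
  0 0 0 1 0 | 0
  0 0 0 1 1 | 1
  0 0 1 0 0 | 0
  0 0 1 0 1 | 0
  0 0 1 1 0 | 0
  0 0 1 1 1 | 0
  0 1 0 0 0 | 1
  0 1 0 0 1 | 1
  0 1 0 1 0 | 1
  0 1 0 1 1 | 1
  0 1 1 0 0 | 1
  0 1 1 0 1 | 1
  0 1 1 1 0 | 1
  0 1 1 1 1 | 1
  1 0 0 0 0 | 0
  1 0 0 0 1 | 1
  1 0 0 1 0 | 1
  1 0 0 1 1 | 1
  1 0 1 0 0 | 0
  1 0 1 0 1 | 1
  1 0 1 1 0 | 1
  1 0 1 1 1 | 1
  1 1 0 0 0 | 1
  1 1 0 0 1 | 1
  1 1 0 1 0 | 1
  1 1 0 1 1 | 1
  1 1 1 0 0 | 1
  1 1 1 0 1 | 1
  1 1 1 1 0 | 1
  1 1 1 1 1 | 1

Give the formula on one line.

(((a & ~e) & d) | (b | (e & (~c | a))))

  ~e = 10101010101010101010101010101010
  (a & ~e) = 00000000000000001010101010101010
  ((a & ~e) & d) = 00000000000000000010001000100010
  ~c = 11110000111100001111000011110000
  (~c | a) = 11110000111100001111111111111111
  (e & (~c | a)) = 01010000010100000101010101010101
  (b | (e & (~c | a))) = 01010000111111110101010111111111
  (((a & ~e) & d) | (b | (e & (~c | a)))) = 01010000111111110111011111111111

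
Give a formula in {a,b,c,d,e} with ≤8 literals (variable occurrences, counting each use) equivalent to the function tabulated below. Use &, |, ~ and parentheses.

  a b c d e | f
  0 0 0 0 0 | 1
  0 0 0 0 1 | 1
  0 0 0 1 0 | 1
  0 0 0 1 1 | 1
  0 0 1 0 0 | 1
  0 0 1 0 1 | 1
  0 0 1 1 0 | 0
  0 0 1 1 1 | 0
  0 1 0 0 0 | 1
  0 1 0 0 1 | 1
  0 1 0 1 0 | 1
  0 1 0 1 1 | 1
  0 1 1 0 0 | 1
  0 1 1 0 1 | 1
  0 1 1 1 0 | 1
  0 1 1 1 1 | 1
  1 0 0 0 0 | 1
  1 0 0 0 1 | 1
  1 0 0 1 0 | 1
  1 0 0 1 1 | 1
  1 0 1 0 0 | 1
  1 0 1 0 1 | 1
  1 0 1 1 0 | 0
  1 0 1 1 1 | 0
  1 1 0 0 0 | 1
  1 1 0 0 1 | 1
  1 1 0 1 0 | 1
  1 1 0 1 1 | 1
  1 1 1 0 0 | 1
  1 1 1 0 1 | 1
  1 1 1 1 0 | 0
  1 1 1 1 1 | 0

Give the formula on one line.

  ~d = 11001100110011001100110011001100
  ~a = 11111111111111110000000000000000
  (b & ~a) = 00000000111111110000000000000000
  (a | d) = 00110011001100111111111111111111
  ((a | d) | c) = 00111111001111111111111111111111
  ~c = 11110000111100001111000011110000
  (((a | d) | c) & ~c) = 00110000001100001111000011110000
  ((b & ~a) | (((a | d) | c) & ~c)) = 00110000111111111111000011110000
  (~d | ((b & ~a) | (((a | d) | c) & ~c))) = 11111100111111111111110011111100

(~d | ((b & ~a) | (((a | d) | c) & ~c)))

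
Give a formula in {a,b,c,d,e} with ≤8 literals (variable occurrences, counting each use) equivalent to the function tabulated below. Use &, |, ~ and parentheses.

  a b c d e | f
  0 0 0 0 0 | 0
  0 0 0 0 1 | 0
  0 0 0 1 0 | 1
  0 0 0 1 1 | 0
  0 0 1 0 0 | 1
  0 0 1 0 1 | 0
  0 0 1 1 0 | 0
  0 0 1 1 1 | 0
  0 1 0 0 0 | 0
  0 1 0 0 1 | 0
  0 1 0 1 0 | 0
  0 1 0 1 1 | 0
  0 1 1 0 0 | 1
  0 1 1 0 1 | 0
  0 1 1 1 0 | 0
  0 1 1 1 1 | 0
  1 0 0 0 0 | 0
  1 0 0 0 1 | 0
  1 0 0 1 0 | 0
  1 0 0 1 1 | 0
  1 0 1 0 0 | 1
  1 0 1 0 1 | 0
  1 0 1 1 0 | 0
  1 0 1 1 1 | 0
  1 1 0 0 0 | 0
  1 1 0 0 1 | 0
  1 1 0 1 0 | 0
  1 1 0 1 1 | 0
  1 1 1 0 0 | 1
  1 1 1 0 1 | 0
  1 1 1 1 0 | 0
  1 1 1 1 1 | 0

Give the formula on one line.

  ~e = 10101010101010101010101010101010
  (c & ~e) = 00001010000010100000101000001010
  ~b = 11111111000000001111111100000000
  ~a = 11111111111111110000000000000000
  (~b & ~a) = 11111111000000000000000000000000
  ((~b & ~a) & d) = 00110011000000000000000000000000
  ((c & ~e) | ((~b & ~a) & d)) = 00111011000010100000101000001010
  ~d = 11001100110011001100110011001100
  ~c = 11110000111100001111000011110000
  (~e & ~c) = 10100000101000001010000010100000
  (~d | (~e & ~c)) = 11101100111011001110110011101100
  (((c & ~e) | ((~b & ~a) & d)) & (~d | (~e & ~c))) = 00101000000010000000100000001000

(((c & ~e) | ((~b & ~a) & d)) & (~d | (~e & ~c)))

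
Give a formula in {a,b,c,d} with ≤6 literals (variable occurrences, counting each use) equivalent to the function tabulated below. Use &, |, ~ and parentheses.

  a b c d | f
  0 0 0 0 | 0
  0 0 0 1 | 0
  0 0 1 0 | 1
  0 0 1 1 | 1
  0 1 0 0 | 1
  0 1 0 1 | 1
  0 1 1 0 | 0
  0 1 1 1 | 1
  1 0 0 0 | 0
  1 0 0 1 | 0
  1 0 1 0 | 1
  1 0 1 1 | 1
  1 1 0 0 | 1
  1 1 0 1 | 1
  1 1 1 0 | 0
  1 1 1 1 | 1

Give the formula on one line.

((~c | (d | ~b)) & (b | c))

  ~c = 1100110011001100
  ~b = 1111000011110000
  (d | ~b) = 1111010111110101
  (~c | (d | ~b)) = 1111110111111101
  (b | c) = 0011111100111111
  ((~c | (d | ~b)) & (b | c)) = 0011110100111101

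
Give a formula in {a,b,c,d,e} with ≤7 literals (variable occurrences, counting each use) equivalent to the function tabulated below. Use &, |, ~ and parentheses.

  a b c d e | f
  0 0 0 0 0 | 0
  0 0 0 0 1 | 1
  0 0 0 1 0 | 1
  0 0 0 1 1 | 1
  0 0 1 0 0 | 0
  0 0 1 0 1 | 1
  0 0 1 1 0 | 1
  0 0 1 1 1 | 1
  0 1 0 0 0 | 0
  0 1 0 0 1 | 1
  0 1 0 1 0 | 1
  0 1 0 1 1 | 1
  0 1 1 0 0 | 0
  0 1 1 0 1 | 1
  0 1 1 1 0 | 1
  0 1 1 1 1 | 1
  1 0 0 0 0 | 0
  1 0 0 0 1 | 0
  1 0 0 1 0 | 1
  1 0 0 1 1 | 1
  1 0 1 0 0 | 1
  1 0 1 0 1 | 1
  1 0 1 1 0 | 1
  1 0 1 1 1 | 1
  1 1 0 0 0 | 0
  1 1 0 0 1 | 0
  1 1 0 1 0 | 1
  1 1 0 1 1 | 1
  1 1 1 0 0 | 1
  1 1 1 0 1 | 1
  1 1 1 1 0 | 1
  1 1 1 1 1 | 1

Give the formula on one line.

  (d | a) = 00110011001100111111111111111111
  (c & (d | a)) = 00000011000000110000111100001111
  ~a = 11111111111111110000000000000000
  (~a & e) = 01010101010101010000000000000000
  (d | (~a & e)) = 01110111011101110011001100110011
  ((c & (d | a)) | (d | (~a & e))) = 01110111011101110011111100111111

((c & (d | a)) | (d | (~a & e)))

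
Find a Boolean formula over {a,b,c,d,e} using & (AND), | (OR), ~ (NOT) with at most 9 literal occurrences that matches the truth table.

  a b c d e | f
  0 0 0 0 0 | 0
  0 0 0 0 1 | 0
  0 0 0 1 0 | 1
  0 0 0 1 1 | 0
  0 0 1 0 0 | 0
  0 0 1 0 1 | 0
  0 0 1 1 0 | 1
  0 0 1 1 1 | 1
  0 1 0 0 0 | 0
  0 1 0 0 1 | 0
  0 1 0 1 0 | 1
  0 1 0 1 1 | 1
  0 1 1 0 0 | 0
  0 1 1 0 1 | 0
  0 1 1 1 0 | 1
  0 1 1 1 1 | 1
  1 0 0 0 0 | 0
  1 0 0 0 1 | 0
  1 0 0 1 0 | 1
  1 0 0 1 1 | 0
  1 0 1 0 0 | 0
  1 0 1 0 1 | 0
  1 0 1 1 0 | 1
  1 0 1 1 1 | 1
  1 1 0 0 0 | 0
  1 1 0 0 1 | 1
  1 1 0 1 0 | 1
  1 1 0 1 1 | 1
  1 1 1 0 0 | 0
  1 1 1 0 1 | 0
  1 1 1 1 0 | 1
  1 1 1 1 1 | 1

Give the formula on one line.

((~e | (c | b)) & (d | ((a & (~a | ~c)) & (~d & e))))

  ~e = 10101010101010101010101010101010
  (c | b) = 00001111111111110000111111111111
  (~e | (c | b)) = 10101111111111111010111111111111
  ~a = 11111111111111110000000000000000
  ~c = 11110000111100001111000011110000
  (~a | ~c) = 11111111111111111111000011110000
  (a & (~a | ~c)) = 00000000000000001111000011110000
  ~d = 11001100110011001100110011001100
  (~d & e) = 01000100010001000100010001000100
  ((a & (~a | ~c)) & (~d & e)) = 00000000000000000100000001000000
  (d | ((a & (~a | ~c)) & (~d & e))) = 00110011001100110111001101110011
  ((~e | (c | b)) & (d | ((a & (~a | ~c)) & (~d & e)))) = 00100011001100110010001101110011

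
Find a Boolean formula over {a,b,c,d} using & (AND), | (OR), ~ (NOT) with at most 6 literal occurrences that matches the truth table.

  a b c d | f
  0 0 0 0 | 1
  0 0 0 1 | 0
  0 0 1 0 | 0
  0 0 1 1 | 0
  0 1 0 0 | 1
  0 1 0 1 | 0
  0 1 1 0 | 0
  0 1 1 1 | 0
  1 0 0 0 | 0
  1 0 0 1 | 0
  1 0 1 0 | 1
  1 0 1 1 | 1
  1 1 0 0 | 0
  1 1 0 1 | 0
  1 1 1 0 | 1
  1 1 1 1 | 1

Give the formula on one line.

((a & c) | (~a & (~d & ~c)))

  (a & c) = 0000000000110011
  ~a = 1111111100000000
  ~d = 1010101010101010
  ~c = 1100110011001100
  (~d & ~c) = 1000100010001000
  (~a & (~d & ~c)) = 1000100000000000
  ((a & c) | (~a & (~d & ~c))) = 1000100000110011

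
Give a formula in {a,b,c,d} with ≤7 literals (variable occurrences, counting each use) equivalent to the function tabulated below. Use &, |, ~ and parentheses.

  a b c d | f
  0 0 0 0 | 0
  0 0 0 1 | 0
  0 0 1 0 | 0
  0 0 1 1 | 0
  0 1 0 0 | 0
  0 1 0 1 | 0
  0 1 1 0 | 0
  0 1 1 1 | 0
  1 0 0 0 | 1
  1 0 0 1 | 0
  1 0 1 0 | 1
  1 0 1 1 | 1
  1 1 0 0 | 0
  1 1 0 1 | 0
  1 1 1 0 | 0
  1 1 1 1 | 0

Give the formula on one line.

((a & (~d | (c & a))) & ~b)

  ~d = 1010101010101010
  (c & a) = 0000000000110011
  (~d | (c & a)) = 1010101010111011
  (a & (~d | (c & a))) = 0000000010111011
  ~b = 1111000011110000
  ((a & (~d | (c & a))) & ~b) = 0000000010110000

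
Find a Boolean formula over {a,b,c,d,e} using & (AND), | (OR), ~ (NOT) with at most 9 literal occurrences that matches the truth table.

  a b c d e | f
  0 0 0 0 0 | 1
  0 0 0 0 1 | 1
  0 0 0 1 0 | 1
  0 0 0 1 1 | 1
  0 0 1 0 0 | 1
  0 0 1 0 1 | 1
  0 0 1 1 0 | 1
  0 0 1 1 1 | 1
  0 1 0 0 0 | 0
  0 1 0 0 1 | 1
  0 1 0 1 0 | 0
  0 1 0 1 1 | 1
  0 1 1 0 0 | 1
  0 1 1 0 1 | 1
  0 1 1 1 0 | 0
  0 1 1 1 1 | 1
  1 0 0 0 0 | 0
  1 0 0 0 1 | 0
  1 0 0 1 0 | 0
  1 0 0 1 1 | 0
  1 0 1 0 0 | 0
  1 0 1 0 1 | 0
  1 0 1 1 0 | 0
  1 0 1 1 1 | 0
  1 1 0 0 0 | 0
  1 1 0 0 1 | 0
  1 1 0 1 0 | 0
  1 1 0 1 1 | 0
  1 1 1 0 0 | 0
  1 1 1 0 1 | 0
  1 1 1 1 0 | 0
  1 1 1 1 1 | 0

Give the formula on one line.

  ~a = 11111111111111110000000000000000
  ~d = 11001100110011001100110011001100
  (a | ~d) = 11001100110011001111111111111111
  (c & (a | ~d)) = 00001100000011000000111100001111
  (a | (c & (a | ~d))) = 00001100000011001111111111111111
  ((a | (c & (a | ~d))) & c) = 00001100000011000000111100001111
  ~b = 11111111000000001111111100000000
  (e | ~b) = 11111111010101011111111101010101
  (((a | (c & (a | ~d))) & c) | (e | ~b)) = 11111111010111011111111101011111
  (~a & (((a | (c & (a | ~d))) & c) | (e | ~b))) = 11111111010111010000000000000000

(~a & (((a | (c & (a | ~d))) & c) | (e | ~b)))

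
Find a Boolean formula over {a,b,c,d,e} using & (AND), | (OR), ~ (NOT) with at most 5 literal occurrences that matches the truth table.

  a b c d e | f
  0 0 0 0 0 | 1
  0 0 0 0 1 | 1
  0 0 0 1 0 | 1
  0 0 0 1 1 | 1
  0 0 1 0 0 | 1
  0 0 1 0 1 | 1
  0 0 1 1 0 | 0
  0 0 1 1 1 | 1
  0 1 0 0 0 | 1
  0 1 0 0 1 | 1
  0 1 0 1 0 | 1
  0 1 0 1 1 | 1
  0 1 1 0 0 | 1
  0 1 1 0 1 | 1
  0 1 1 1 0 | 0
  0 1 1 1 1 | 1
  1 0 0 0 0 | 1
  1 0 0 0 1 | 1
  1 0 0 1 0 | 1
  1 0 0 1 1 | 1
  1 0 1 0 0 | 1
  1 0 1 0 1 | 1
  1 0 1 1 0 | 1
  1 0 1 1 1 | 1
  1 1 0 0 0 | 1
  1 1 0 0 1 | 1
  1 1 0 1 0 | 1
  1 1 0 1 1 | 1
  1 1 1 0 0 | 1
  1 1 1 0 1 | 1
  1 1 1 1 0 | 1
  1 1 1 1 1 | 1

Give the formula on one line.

  ~d = 11001100110011001100110011001100
  (~d | a) = 11001100110011001111111111111111
  ~c = 11110000111100001111000011110000
  (~c | e) = 11110101111101011111010111110101
  ((~d | a) | (~c | e)) = 11111101111111011111111111111111

((~d | a) | (~c | e))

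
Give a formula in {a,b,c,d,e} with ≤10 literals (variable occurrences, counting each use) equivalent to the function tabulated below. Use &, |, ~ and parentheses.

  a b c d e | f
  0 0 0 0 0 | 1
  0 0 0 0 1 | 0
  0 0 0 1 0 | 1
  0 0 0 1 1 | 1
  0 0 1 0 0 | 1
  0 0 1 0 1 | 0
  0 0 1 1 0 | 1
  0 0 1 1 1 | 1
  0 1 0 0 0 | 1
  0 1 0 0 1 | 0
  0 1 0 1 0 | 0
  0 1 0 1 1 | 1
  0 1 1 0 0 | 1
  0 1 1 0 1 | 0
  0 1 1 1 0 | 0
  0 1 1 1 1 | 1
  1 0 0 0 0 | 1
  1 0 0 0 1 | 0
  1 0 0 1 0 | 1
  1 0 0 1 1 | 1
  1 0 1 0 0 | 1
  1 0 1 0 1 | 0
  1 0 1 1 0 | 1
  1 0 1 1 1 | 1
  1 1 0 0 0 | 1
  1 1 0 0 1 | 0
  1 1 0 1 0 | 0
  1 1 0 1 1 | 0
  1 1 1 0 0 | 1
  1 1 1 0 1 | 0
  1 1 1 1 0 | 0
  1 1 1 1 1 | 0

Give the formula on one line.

  ~e = 10101010101010101010101010101010
  (~e | d) = 10111011101110111011101110111011
  ~b = 11111111000000001111111100000000
  (b & e) = 00000000010101010000000001010101
  ~a = 11111111111111110000000000000000
  (~a | ~b) = 11111111111111111111111100000000
  ((b & e) & (~a | ~b)) = 00000000010101010000000000000000
  ~d = 11001100110011001100110011001100
  (((b & e) & (~a | ~b)) | ~d) = 11001100110111011100110011001100
  (~b | (((b & e) & (~a | ~b)) | ~d)) = 11111111110111011111111111001100
  ((~e | d) & (~b | (((b & e) & (~a | ~b)) | ~d))) = 10111011100110011011101110001000

((~e | d) & (~b | (((b & e) & (~a | ~b)) | ~d)))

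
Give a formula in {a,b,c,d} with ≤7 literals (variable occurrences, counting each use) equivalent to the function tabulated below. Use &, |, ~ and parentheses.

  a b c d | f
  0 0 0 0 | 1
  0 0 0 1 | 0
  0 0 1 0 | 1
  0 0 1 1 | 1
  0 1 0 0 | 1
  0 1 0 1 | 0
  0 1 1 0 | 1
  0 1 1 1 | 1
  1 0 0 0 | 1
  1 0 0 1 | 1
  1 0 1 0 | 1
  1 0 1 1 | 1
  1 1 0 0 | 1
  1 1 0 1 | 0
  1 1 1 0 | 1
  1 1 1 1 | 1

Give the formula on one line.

((~d | c) | ((~c & ~b) & a))

  ~d = 1010101010101010
  (~d | c) = 1011101110111011
  ~c = 1100110011001100
  ~b = 1111000011110000
  (~c & ~b) = 1100000011000000
  ((~c & ~b) & a) = 0000000011000000
  ((~d | c) | ((~c & ~b) & a)) = 1011101111111011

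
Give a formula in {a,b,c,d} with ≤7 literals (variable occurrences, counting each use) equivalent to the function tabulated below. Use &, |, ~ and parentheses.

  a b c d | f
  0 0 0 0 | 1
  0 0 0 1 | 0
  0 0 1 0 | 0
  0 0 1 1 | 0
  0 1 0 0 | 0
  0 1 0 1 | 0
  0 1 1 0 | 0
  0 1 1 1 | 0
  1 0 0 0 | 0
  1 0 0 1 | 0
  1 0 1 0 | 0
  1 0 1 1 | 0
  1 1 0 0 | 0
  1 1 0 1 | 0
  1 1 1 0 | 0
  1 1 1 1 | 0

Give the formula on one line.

(((c | (~a & ~b)) & (~b & ~d)) & ~c)

  ~a = 1111111100000000
  ~b = 1111000011110000
  (~a & ~b) = 1111000000000000
  (c | (~a & ~b)) = 1111001100110011
  ~d = 1010101010101010
  (~b & ~d) = 1010000010100000
  ((c | (~a & ~b)) & (~b & ~d)) = 1010000000100000
  ~c = 1100110011001100
  (((c | (~a & ~b)) & (~b & ~d)) & ~c) = 1000000000000000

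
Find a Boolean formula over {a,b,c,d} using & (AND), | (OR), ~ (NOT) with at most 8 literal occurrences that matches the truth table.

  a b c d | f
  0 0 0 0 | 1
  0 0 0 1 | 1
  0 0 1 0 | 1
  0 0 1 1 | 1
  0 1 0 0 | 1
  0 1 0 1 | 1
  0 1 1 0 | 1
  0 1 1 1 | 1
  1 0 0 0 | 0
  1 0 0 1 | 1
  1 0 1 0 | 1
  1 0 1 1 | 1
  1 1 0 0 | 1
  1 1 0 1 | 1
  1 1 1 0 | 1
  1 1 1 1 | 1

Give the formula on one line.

  (a & d) = 0000000001010101
  ((a & d) | b) = 0000111101011111
  ~a = 1111111100000000
  (~a | c) = 1111111100110011
  (((a & d) | b) | (~a | c)) = 1111111101111111

(((a & d) | b) | (~a | c))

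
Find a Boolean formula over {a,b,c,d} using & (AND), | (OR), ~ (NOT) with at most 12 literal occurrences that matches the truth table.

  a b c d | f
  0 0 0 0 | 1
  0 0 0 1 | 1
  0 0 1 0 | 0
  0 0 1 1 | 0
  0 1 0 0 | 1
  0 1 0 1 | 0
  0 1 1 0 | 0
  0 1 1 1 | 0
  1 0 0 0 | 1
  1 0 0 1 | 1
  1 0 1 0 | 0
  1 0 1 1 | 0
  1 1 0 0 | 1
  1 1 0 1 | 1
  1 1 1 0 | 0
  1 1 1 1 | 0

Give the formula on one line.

  (b & d) = 0000010100000101
  ~a = 1111111100000000
  ((b & d) | ~a) = 1111111100000101
  ~c = 1100110011001100
  (~c & a) = 0000000011001100
  (((b & d) | ~a) & (~c & a)) = 0000000000000100
  ~d = 1010101010101010
  (b & ~d) = 0000101000001010
  ~b = 1111000011110000
  ((b & ~d) | ~b) = 1111101011111010
  (~c & ((b & ~d) | ~b)) = 1100100011001000
  ((((b & d) | ~a) & (~c & a)) | (~c & ((b & ~d) | ~b))) = 1100100011001100

((((b & d) | ~a) & (~c & a)) | (~c & ((b & ~d) | ~b)))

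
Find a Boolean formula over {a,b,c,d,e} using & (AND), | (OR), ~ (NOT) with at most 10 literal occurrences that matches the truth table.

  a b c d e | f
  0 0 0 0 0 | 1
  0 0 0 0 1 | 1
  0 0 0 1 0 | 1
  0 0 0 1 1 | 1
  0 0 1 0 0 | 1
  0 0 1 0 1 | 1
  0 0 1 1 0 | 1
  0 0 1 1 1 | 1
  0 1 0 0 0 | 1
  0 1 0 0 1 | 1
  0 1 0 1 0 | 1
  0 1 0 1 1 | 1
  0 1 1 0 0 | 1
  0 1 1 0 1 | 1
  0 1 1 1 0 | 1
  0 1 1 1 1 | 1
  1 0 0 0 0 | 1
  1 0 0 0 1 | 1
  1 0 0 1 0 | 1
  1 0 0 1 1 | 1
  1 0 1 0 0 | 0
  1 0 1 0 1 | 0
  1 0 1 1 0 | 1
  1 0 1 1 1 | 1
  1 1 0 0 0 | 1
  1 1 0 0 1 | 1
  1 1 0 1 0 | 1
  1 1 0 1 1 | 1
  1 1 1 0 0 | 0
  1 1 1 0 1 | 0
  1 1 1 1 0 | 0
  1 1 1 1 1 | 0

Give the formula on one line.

  ~b = 11111111000000001111111100000000
  (a & ~b) = 00000000000000001111111100000000
  ((a & ~b) & d) = 00000000000000000011001100000000
  ~c = 11110000111100001111000011110000
  ~a = 11111111111111110000000000000000
  (c | b) = 00001111111111110000111111111111
  (~a & (c | b)) = 00001111111111110000000000000000
  (~c | (~a & (c | b))) = 11111111111111111111000011110000
  (((a & ~b) & d) | (~c | (~a & (c | b)))) = 11111111111111111111001111110000

(((a & ~b) & d) | (~c | (~a & (c | b))))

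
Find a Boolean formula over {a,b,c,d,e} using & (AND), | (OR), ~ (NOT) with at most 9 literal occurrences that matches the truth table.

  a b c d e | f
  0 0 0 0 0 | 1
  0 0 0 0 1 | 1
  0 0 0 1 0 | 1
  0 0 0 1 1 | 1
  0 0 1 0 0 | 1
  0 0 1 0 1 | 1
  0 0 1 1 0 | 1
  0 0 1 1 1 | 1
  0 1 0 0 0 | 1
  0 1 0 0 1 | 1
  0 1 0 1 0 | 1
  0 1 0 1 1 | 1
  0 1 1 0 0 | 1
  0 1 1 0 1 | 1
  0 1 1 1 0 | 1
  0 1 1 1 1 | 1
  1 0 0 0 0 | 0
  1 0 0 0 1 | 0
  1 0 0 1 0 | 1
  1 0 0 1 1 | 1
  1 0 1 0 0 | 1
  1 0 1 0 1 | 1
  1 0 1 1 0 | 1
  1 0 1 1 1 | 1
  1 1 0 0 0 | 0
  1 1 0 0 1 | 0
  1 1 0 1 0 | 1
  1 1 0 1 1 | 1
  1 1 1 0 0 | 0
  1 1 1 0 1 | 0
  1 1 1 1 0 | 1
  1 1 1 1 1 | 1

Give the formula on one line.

(d | (((d | ~a) | ~b) & (c | ~a)))

  ~a = 11111111111111110000000000000000
  (d | ~a) = 11111111111111110011001100110011
  ~b = 11111111000000001111111100000000
  ((d | ~a) | ~b) = 11111111111111111111111100110011
  (c | ~a) = 11111111111111110000111100001111
  (((d | ~a) | ~b) & (c | ~a)) = 11111111111111110000111100000011
  (d | (((d | ~a) | ~b) & (c | ~a))) = 11111111111111110011111100110011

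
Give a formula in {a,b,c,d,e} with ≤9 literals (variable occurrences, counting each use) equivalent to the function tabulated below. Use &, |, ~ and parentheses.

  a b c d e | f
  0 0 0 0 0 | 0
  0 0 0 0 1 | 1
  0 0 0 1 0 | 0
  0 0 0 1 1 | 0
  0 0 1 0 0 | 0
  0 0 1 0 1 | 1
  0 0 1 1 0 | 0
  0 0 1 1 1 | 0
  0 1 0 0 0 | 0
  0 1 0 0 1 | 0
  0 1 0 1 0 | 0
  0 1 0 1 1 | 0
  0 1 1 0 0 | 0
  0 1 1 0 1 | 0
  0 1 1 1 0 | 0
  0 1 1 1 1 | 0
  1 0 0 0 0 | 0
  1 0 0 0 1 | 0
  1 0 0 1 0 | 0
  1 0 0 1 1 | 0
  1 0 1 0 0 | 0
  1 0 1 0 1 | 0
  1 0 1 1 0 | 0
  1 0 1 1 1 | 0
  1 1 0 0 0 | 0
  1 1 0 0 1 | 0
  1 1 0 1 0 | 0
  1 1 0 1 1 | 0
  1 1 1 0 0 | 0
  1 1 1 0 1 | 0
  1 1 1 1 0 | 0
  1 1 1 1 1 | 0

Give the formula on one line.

  ~d = 11001100110011001100110011001100
  ~c = 11110000111100001111000011110000
  (~c | b) = 11110000111111111111000011111111
  (a | (~c | b)) = 11110000111111111111111111111111
  (~d | (a | (~c | b))) = 11111100111111111111111111111111
  ~a = 11111111111111110000000000000000
  (~a & e) = 01010101010101010000000000000000
  ((~d | (a | (~c | b))) & (~a & e)) = 01010100010101010000000000000000
  (((~d | (a | (~c | b))) & (~a & e)) & ~d) = 01000100010001000000000000000000
  ~b = 11111111000000001111111100000000
  ((((~d | (a | (~c | b))) & (~a & e)) & ~d) & ~b) = 01000100000000000000000000000000

((((~d | (a | (~c | b))) & (~a & e)) & ~d) & ~b)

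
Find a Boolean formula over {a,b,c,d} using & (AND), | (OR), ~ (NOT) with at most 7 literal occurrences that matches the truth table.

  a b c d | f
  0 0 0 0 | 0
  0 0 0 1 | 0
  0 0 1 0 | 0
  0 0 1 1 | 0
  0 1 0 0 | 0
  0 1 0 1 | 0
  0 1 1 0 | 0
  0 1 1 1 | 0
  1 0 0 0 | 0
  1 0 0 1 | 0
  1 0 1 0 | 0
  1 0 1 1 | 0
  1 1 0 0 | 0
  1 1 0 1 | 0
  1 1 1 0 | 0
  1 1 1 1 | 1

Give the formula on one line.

  (c & d) = 0001000100010001
  (a & (c & d)) = 0000000000010001
  (c | d) = 0111011101110111
  (b & (c | d)) = 0000011100000111
  ((a & (c & d)) & (b & (c | d))) = 0000000000000001

((a & (c & d)) & (b & (c | d)))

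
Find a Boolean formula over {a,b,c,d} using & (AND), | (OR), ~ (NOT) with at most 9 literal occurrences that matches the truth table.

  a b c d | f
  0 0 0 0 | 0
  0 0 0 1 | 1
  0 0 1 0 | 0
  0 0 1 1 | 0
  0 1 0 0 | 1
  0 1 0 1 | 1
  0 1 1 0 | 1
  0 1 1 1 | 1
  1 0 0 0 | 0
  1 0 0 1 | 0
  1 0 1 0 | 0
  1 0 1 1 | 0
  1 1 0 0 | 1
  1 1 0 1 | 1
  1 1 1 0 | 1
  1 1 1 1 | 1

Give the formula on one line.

  (b | d) = 0101111101011111
  ~a = 1111111100000000
  ~c = 1100110011001100
  (~a & ~c) = 1100110000000000
  ~d = 1010101010101010
  (~d & ~a) = 1010101000000000
  ((~d & ~a) & ~c) = 1000100000000000
  (((~d & ~a) & ~c) | b) = 1000111100001111
  ((~a & ~c) | (((~d & ~a) & ~c) | b)) = 1100111100001111
  ((b | d) & ((~a & ~c) | (((~d & ~a) & ~c) | b))) = 0100111100001111

((b | d) & ((~a & ~c) | (((~d & ~a) & ~c) | b)))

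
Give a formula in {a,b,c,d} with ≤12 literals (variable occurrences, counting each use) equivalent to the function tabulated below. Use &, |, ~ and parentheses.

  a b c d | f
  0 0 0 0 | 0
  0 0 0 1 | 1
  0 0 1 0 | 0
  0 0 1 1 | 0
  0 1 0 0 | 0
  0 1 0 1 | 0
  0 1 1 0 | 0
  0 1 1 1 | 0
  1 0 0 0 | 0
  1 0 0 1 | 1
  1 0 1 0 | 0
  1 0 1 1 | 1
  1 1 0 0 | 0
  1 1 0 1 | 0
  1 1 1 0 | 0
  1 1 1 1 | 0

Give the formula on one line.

((d & ((((~a & ~c) | ~d) & ~c) | ((c | d) & a))) & ~b)

  ~a = 1111111100000000
  ~c = 1100110011001100
  (~a & ~c) = 1100110000000000
  ~d = 1010101010101010
  ((~a & ~c) | ~d) = 1110111010101010
  (((~a & ~c) | ~d) & ~c) = 1100110010001000
  (c | d) = 0111011101110111
  ((c | d) & a) = 0000000001110111
  ((((~a & ~c) | ~d) & ~c) | ((c | d) & a)) = 1100110011111111
  (d & ((((~a & ~c) | ~d) & ~c) | ((c | d) & a))) = 0100010001010101
  ~b = 1111000011110000
  ((d & ((((~a & ~c) | ~d) & ~c) | ((c | d) & a))) & ~b) = 0100000001010000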